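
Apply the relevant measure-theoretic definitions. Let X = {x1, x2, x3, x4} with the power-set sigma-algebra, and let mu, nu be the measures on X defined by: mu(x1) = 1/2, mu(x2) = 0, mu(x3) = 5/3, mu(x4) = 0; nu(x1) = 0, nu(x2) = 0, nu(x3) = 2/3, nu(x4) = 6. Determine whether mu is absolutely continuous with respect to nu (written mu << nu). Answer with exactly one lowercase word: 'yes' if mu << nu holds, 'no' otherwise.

mu << nu means: every nu-null measurable set is also mu-null; equivalently, for every atom x, if nu({x}) = 0 then mu({x}) = 0.
Checking each atom:
  x1: nu = 0, mu = 1/2 > 0 -> violates mu << nu.
  x2: nu = 0, mu = 0 -> consistent with mu << nu.
  x3: nu = 2/3 > 0 -> no constraint.
  x4: nu = 6 > 0 -> no constraint.
The atom(s) x1 violate the condition (nu = 0 but mu > 0). Therefore mu is NOT absolutely continuous w.r.t. nu.

no


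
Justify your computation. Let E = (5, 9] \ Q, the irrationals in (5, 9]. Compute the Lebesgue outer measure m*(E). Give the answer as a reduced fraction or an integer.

The interval I = (5, 9] has m(I) = 9 - 5 = 4 (endpoints are measure-zero, so open/closed/half-open agree). Write I = (I cap Q) u (I \ Q). The rationals in I are countable, so m*(I cap Q) = 0 (cover each rational by intervals whose total length is arbitrarily small). By countable subadditivity m*(I) <= m*(I cap Q) + m*(I \ Q), hence m*(I \ Q) >= m(I) = 4. The reverse inequality m*(I \ Q) <= m*(I) = 4 is trivial since (I \ Q) is a subset of I. Therefore m*(I \ Q) = 4.

4


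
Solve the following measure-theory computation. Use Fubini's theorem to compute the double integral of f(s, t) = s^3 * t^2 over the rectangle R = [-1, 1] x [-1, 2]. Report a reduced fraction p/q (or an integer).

f(s, t) is a tensor product of a function of s and a function of t, and both factors are bounded continuous (hence Lebesgue integrable) on the rectangle, so Fubini's theorem applies:
  integral_R f d(m x m) = (integral_a1^b1 s^3 ds) * (integral_a2^b2 t^2 dt).
Inner integral in s: integral_{-1}^{1} s^3 ds = (1^4 - (-1)^4)/4
  = 0.
Inner integral in t: integral_{-1}^{2} t^2 dt = (2^3 - (-1)^3)/3
  = 3.
Product: (0) * (3) = 0.

0


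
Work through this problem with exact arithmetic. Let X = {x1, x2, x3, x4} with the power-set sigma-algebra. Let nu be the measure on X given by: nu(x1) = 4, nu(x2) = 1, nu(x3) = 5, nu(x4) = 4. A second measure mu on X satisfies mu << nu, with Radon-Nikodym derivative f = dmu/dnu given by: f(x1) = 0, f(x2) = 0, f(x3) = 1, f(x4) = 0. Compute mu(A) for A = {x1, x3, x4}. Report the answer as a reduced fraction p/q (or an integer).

By the defining property of the Radon-Nikodym derivative, for every measurable set A,
  mu(A) = integral_A f dnu.
Since nu is a discrete measure concentrated on the atoms of X, the integral over A reduces to the sum
  mu(A) = sum_{x in A} f(x) * nu({x}).
Computing each term:
  x1: f(x1) * nu(x1) = 0 * 4 = 0.
  x3: f(x3) * nu(x3) = 1 * 5 = 5.
  x4: f(x4) * nu(x4) = 0 * 4 = 0.
Summing: mu(A) = 0 + 5 + 0 = 5.

5


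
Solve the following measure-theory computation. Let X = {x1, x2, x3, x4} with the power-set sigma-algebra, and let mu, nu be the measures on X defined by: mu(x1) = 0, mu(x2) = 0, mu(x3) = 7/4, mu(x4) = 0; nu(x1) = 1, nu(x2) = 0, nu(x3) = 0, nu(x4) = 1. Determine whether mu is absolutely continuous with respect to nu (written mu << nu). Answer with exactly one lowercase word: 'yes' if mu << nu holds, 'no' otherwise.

mu << nu means: every nu-null measurable set is also mu-null; equivalently, for every atom x, if nu({x}) = 0 then mu({x}) = 0.
Checking each atom:
  x1: nu = 1 > 0 -> no constraint.
  x2: nu = 0, mu = 0 -> consistent with mu << nu.
  x3: nu = 0, mu = 7/4 > 0 -> violates mu << nu.
  x4: nu = 1 > 0 -> no constraint.
The atom(s) x3 violate the condition (nu = 0 but mu > 0). Therefore mu is NOT absolutely continuous w.r.t. nu.

no


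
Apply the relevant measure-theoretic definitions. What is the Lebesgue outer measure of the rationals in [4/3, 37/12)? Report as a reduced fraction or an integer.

The set Q cap [4/3, 37/12) is countable (a subset of the countable set Q). Lebesgue outer measure of any countable set is 0: each singleton {q} has m*({q}) = 0, and by countable subadditivity m*(union_k {q_k}) <= sum_k m*({q_k}) = sum_k 0 = 0. The reverse inequality m*(E) >= 0 is automatic. So m*(Q cap [4/3, 37/12)) = 0.

0


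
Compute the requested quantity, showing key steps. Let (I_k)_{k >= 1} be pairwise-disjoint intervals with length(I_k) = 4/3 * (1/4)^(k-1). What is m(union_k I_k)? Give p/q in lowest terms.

By countable additivity of the Lebesgue measure on pairwise disjoint measurable sets,
  m(union_{k >= 1} I_k) = sum_{k >= 1} m(I_k) = sum_{k >= 1} a * r^(k-1),
  with a = 4/3 and r = 1/4.
Since 0 < r = 1/4 < 1, the geometric series converges:
  sum_{k >= 1} a * r^(k-1) = a / (1 - r).
  = 4/3 / (1 - 1/4)
  = 4/3 / (3/4)
  = 16/9.

16/9


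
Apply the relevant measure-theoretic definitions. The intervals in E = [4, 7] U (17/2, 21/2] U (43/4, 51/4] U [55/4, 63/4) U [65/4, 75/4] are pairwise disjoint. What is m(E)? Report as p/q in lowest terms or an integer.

For pairwise disjoint intervals, m(union_i I_i) = sum_i m(I_i),
and m is invariant under swapping open/closed endpoints (single points have measure 0).
So m(E) = sum_i (b_i - a_i).
  I_1 has length 7 - 4 = 3.
  I_2 has length 21/2 - 17/2 = 2.
  I_3 has length 51/4 - 43/4 = 2.
  I_4 has length 63/4 - 55/4 = 2.
  I_5 has length 75/4 - 65/4 = 5/2.
Summing:
  m(E) = 3 + 2 + 2 + 2 + 5/2 = 23/2.

23/2


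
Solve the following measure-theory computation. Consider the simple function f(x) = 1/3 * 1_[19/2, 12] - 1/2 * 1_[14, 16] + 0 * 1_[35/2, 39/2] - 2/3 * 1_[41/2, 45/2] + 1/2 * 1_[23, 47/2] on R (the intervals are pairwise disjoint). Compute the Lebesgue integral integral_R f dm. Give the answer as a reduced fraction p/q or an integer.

For a simple function f = sum_i c_i * 1_{A_i} with disjoint A_i,
  integral f dm = sum_i c_i * m(A_i).
Lengths of the A_i:
  m(A_1) = 12 - 19/2 = 5/2.
  m(A_2) = 16 - 14 = 2.
  m(A_3) = 39/2 - 35/2 = 2.
  m(A_4) = 45/2 - 41/2 = 2.
  m(A_5) = 47/2 - 23 = 1/2.
Contributions c_i * m(A_i):
  (1/3) * (5/2) = 5/6.
  (-1/2) * (2) = -1.
  (0) * (2) = 0.
  (-2/3) * (2) = -4/3.
  (1/2) * (1/2) = 1/4.
Total: 5/6 - 1 + 0 - 4/3 + 1/4 = -5/4.

-5/4


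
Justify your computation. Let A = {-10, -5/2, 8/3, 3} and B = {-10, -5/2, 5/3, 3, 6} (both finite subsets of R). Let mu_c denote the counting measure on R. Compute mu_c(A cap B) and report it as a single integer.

Counting measure on a finite set equals cardinality. mu_c(A cap B) = |A cap B| (elements appearing in both).
Enumerating the elements of A that also lie in B gives 3 element(s).
So mu_c(A cap B) = 3.

3


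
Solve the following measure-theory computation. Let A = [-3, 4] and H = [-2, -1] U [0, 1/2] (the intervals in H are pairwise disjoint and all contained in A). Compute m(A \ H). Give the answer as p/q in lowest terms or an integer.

The ambient interval has length m(A) = 4 - (-3) = 7.
Since the holes are disjoint and sit inside A, by finite additivity
  m(H) = sum_i (b_i - a_i), and m(A \ H) = m(A) - m(H).
Computing the hole measures:
  m(H_1) = -1 - (-2) = 1.
  m(H_2) = 1/2 - 0 = 1/2.
Summed: m(H) = 1 + 1/2 = 3/2.
So m(A \ H) = 7 - 3/2 = 11/2.

11/2


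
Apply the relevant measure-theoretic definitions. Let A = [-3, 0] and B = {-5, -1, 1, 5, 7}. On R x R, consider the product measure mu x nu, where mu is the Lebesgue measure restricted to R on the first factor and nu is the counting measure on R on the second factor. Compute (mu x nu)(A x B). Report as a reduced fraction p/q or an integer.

For a measurable rectangle A x B, the product measure satisfies
  (mu x nu)(A x B) = mu(A) * nu(B).
  mu(A) = 3.
  nu(B) = 5.
  (mu x nu)(A x B) = 3 * 5 = 15.

15


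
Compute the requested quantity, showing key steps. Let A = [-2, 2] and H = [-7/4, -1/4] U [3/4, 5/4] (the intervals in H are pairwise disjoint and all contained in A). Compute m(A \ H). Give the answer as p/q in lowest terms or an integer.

The ambient interval has length m(A) = 2 - (-2) = 4.
Since the holes are disjoint and sit inside A, by finite additivity
  m(H) = sum_i (b_i - a_i), and m(A \ H) = m(A) - m(H).
Computing the hole measures:
  m(H_1) = -1/4 - (-7/4) = 3/2.
  m(H_2) = 5/4 - 3/4 = 1/2.
Summed: m(H) = 3/2 + 1/2 = 2.
So m(A \ H) = 4 - 2 = 2.

2


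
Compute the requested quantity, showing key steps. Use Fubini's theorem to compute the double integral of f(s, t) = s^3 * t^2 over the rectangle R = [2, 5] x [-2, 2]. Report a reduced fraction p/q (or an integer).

f(s, t) is a tensor product of a function of s and a function of t, and both factors are bounded continuous (hence Lebesgue integrable) on the rectangle, so Fubini's theorem applies:
  integral_R f d(m x m) = (integral_a1^b1 s^3 ds) * (integral_a2^b2 t^2 dt).
Inner integral in s: integral_{2}^{5} s^3 ds = (5^4 - 2^4)/4
  = 609/4.
Inner integral in t: integral_{-2}^{2} t^2 dt = (2^3 - (-2)^3)/3
  = 16/3.
Product: (609/4) * (16/3) = 812.

812


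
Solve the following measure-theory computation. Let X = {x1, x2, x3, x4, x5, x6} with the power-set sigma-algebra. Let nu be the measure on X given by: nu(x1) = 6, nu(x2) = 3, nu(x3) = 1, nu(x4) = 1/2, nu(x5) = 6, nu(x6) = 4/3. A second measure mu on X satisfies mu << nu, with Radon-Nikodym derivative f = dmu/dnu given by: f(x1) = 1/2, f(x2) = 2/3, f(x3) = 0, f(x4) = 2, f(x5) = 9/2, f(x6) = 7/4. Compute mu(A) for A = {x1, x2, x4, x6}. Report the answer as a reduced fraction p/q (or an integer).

By the defining property of the Radon-Nikodym derivative, for every measurable set A,
  mu(A) = integral_A f dnu.
Since nu is a discrete measure concentrated on the atoms of X, the integral over A reduces to the sum
  mu(A) = sum_{x in A} f(x) * nu({x}).
Computing each term:
  x1: f(x1) * nu(x1) = 1/2 * 6 = 3.
  x2: f(x2) * nu(x2) = 2/3 * 3 = 2.
  x4: f(x4) * nu(x4) = 2 * 1/2 = 1.
  x6: f(x6) * nu(x6) = 7/4 * 4/3 = 7/3.
Summing: mu(A) = 3 + 2 + 1 + 7/3 = 25/3.

25/3


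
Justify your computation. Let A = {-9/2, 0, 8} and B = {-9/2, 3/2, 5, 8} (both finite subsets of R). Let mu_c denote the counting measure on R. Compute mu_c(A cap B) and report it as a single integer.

Counting measure on a finite set equals cardinality. mu_c(A cap B) = |A cap B| (elements appearing in both).
Enumerating the elements of A that also lie in B gives 2 element(s).
So mu_c(A cap B) = 2.

2


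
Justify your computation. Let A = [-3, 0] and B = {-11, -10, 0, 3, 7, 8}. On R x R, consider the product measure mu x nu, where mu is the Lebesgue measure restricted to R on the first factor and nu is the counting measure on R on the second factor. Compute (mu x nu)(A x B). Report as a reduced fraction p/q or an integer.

For a measurable rectangle A x B, the product measure satisfies
  (mu x nu)(A x B) = mu(A) * nu(B).
  mu(A) = 3.
  nu(B) = 6.
  (mu x nu)(A x B) = 3 * 6 = 18.

18


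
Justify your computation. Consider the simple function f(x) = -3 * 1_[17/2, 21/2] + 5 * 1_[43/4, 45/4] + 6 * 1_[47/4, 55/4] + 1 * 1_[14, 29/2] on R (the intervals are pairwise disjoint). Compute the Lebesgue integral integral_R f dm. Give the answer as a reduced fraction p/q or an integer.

For a simple function f = sum_i c_i * 1_{A_i} with disjoint A_i,
  integral f dm = sum_i c_i * m(A_i).
Lengths of the A_i:
  m(A_1) = 21/2 - 17/2 = 2.
  m(A_2) = 45/4 - 43/4 = 1/2.
  m(A_3) = 55/4 - 47/4 = 2.
  m(A_4) = 29/2 - 14 = 1/2.
Contributions c_i * m(A_i):
  (-3) * (2) = -6.
  (5) * (1/2) = 5/2.
  (6) * (2) = 12.
  (1) * (1/2) = 1/2.
Total: -6 + 5/2 + 12 + 1/2 = 9.

9


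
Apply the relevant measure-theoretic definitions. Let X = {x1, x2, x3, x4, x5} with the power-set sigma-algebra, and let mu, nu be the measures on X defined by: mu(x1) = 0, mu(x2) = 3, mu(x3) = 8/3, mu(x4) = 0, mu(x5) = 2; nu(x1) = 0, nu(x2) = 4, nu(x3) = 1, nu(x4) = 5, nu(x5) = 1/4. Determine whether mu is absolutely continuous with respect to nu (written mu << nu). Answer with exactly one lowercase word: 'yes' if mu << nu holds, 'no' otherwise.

mu << nu means: every nu-null measurable set is also mu-null; equivalently, for every atom x, if nu({x}) = 0 then mu({x}) = 0.
Checking each atom:
  x1: nu = 0, mu = 0 -> consistent with mu << nu.
  x2: nu = 4 > 0 -> no constraint.
  x3: nu = 1 > 0 -> no constraint.
  x4: nu = 5 > 0 -> no constraint.
  x5: nu = 1/4 > 0 -> no constraint.
No atom violates the condition. Therefore mu << nu.

yes


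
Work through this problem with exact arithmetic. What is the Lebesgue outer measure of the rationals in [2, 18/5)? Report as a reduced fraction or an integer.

Q cap [2, 18/5) is countable; list its elements as q_1, q_2, ... . Fix eps > 0 and cover the k-th point by an interval of length eps * 2^(-k). The cover has total length eps * sum_{k>=1} 2^(-k) = eps, so by definition of outer measure m*(Q cap [2, 18/5)) <= eps. Since eps was arbitrary and m* >= 0, the outer measure is 0.

0


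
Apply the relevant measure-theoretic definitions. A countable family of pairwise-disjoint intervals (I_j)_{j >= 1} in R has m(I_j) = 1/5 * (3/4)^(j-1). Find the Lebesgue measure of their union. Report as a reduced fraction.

By countable additivity of the Lebesgue measure on pairwise disjoint measurable sets,
  m(union_{j >= 1} I_j) = sum_{j >= 1} m(I_j) = sum_{j >= 1} a * r^(j-1),
  with a = 1/5 and r = 3/4.
Since 0 < r = 3/4 < 1, the geometric series converges:
  sum_{j >= 1} a * r^(j-1) = a / (1 - r).
  = 1/5 / (1 - 3/4)
  = 1/5 / (1/4)
  = 4/5.

4/5


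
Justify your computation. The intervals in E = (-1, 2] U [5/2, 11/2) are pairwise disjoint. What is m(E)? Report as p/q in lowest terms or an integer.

For pairwise disjoint intervals, m(union_i I_i) = sum_i m(I_i),
and m is invariant under swapping open/closed endpoints (single points have measure 0).
So m(E) = sum_i (b_i - a_i).
  I_1 has length 2 - (-1) = 3.
  I_2 has length 11/2 - 5/2 = 3.
Summing:
  m(E) = 3 + 3 = 6.

6


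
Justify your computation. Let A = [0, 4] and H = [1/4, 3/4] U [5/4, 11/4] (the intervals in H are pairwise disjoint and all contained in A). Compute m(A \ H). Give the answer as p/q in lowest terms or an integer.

The ambient interval has length m(A) = 4 - 0 = 4.
Since the holes are disjoint and sit inside A, by finite additivity
  m(H) = sum_i (b_i - a_i), and m(A \ H) = m(A) - m(H).
Computing the hole measures:
  m(H_1) = 3/4 - 1/4 = 1/2.
  m(H_2) = 11/4 - 5/4 = 3/2.
Summed: m(H) = 1/2 + 3/2 = 2.
So m(A \ H) = 4 - 2 = 2.

2


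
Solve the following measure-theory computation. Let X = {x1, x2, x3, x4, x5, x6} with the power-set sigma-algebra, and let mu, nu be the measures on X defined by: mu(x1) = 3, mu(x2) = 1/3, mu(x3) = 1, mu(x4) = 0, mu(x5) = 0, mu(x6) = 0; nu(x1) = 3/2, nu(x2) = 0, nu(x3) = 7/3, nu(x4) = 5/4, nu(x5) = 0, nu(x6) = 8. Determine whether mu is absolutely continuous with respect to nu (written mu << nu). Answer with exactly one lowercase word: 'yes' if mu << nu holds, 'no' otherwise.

mu << nu means: every nu-null measurable set is also mu-null; equivalently, for every atom x, if nu({x}) = 0 then mu({x}) = 0.
Checking each atom:
  x1: nu = 3/2 > 0 -> no constraint.
  x2: nu = 0, mu = 1/3 > 0 -> violates mu << nu.
  x3: nu = 7/3 > 0 -> no constraint.
  x4: nu = 5/4 > 0 -> no constraint.
  x5: nu = 0, mu = 0 -> consistent with mu << nu.
  x6: nu = 8 > 0 -> no constraint.
The atom(s) x2 violate the condition (nu = 0 but mu > 0). Therefore mu is NOT absolutely continuous w.r.t. nu.

no


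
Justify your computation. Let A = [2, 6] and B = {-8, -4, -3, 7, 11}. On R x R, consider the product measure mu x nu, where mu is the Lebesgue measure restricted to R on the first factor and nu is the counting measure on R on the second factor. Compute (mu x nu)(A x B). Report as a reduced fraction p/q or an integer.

For a measurable rectangle A x B, the product measure satisfies
  (mu x nu)(A x B) = mu(A) * nu(B).
  mu(A) = 4.
  nu(B) = 5.
  (mu x nu)(A x B) = 4 * 5 = 20.

20


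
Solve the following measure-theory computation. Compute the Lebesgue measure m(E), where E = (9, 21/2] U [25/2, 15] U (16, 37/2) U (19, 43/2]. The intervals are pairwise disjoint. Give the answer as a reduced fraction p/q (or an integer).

For pairwise disjoint intervals, m(union_i I_i) = sum_i m(I_i),
and m is invariant under swapping open/closed endpoints (single points have measure 0).
So m(E) = sum_i (b_i - a_i).
  I_1 has length 21/2 - 9 = 3/2.
  I_2 has length 15 - 25/2 = 5/2.
  I_3 has length 37/2 - 16 = 5/2.
  I_4 has length 43/2 - 19 = 5/2.
Summing:
  m(E) = 3/2 + 5/2 + 5/2 + 5/2 = 9.

9


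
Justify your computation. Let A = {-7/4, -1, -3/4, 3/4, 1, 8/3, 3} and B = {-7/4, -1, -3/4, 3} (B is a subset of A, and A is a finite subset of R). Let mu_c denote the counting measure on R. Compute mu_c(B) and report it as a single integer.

Counting measure assigns mu_c(E) = |E| (number of elements) when E is finite.
B has 4 element(s), so mu_c(B) = 4.

4


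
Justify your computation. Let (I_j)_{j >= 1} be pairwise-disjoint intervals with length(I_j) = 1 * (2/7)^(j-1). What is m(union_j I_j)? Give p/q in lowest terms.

By countable additivity of the Lebesgue measure on pairwise disjoint measurable sets,
  m(union_{j >= 1} I_j) = sum_{j >= 1} m(I_j) = sum_{j >= 1} a * r^(j-1),
  with a = 1 and r = 2/7.
Since 0 < r = 2/7 < 1, the geometric series converges:
  sum_{j >= 1} a * r^(j-1) = a / (1 - r).
  = 1 / (1 - 2/7)
  = 1 / (5/7)
  = 7/5.

7/5


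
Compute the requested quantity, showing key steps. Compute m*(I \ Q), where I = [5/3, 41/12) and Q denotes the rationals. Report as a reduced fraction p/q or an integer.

The interval I = [5/3, 41/12) has m(I) = 41/12 - 5/3 = 7/4 (endpoints are measure-zero, so open/closed/half-open agree). Write I = (I cap Q) u (I \ Q). The rationals in I are countable, so m*(I cap Q) = 0 (cover each rational by intervals whose total length is arbitrarily small). By countable subadditivity m*(I) <= m*(I cap Q) + m*(I \ Q), hence m*(I \ Q) >= m(I) = 7/4. The reverse inequality m*(I \ Q) <= m*(I) = 7/4 is trivial since (I \ Q) is a subset of I. Therefore m*(I \ Q) = 7/4.

7/4


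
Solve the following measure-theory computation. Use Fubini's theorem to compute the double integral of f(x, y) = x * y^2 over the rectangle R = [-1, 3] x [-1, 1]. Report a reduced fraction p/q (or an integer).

f(x, y) is a tensor product of a function of x and a function of y, and both factors are bounded continuous (hence Lebesgue integrable) on the rectangle, so Fubini's theorem applies:
  integral_R f d(m x m) = (integral_a1^b1 x dx) * (integral_a2^b2 y^2 dy).
Inner integral in x: integral_{-1}^{3} x dx = (3^2 - (-1)^2)/2
  = 4.
Inner integral in y: integral_{-1}^{1} y^2 dy = (1^3 - (-1)^3)/3
  = 2/3.
Product: (4) * (2/3) = 8/3.

8/3


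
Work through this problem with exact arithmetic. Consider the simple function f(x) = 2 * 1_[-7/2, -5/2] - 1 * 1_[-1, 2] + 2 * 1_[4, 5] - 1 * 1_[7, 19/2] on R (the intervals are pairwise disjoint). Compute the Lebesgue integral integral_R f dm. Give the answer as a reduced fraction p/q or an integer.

For a simple function f = sum_i c_i * 1_{A_i} with disjoint A_i,
  integral f dm = sum_i c_i * m(A_i).
Lengths of the A_i:
  m(A_1) = -5/2 - (-7/2) = 1.
  m(A_2) = 2 - (-1) = 3.
  m(A_3) = 5 - 4 = 1.
  m(A_4) = 19/2 - 7 = 5/2.
Contributions c_i * m(A_i):
  (2) * (1) = 2.
  (-1) * (3) = -3.
  (2) * (1) = 2.
  (-1) * (5/2) = -5/2.
Total: 2 - 3 + 2 - 5/2 = -3/2.

-3/2


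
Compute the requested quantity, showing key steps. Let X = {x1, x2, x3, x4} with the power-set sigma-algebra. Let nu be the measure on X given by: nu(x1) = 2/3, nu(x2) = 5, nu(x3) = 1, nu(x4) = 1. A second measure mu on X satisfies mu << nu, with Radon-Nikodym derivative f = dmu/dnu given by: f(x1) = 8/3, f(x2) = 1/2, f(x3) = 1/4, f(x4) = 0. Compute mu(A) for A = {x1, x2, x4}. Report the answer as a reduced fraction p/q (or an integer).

By the defining property of the Radon-Nikodym derivative, for every measurable set A,
  mu(A) = integral_A f dnu.
Since nu is a discrete measure concentrated on the atoms of X, the integral over A reduces to the sum
  mu(A) = sum_{x in A} f(x) * nu({x}).
Computing each term:
  x1: f(x1) * nu(x1) = 8/3 * 2/3 = 16/9.
  x2: f(x2) * nu(x2) = 1/2 * 5 = 5/2.
  x4: f(x4) * nu(x4) = 0 * 1 = 0.
Summing: mu(A) = 16/9 + 5/2 + 0 = 77/18.

77/18


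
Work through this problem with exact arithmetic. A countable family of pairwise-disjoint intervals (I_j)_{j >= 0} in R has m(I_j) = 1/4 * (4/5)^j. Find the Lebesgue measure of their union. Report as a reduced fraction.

By countable additivity of the Lebesgue measure on pairwise disjoint measurable sets,
  m(union_{j >= 0} I_j) = sum_{j >= 0} m(I_j) = sum_{j >= 0} a * r^j,
  with a = 1/4 and r = 4/5.
Since 0 < r = 4/5 < 1, the geometric series converges:
  sum_{j >= 0} a * r^j = a / (1 - r).
  = 1/4 / (1 - 4/5)
  = 1/4 / (1/5)
  = 5/4.

5/4


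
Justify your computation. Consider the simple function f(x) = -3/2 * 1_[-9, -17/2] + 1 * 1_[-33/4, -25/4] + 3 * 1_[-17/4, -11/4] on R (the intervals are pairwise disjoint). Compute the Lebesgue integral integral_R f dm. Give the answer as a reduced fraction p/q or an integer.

For a simple function f = sum_i c_i * 1_{A_i} with disjoint A_i,
  integral f dm = sum_i c_i * m(A_i).
Lengths of the A_i:
  m(A_1) = -17/2 - (-9) = 1/2.
  m(A_2) = -25/4 - (-33/4) = 2.
  m(A_3) = -11/4 - (-17/4) = 3/2.
Contributions c_i * m(A_i):
  (-3/2) * (1/2) = -3/4.
  (1) * (2) = 2.
  (3) * (3/2) = 9/2.
Total: -3/4 + 2 + 9/2 = 23/4.

23/4


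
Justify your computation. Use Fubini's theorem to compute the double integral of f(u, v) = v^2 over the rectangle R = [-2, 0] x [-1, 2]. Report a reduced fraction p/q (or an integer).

f(u, v) is a tensor product of a function of u and a function of v, and both factors are bounded continuous (hence Lebesgue integrable) on the rectangle, so Fubini's theorem applies:
  integral_R f d(m x m) = (integral_a1^b1 1 du) * (integral_a2^b2 v^2 dv).
Inner integral in u: integral_{-2}^{0} 1 du = (0^1 - (-2)^1)/1
  = 2.
Inner integral in v: integral_{-1}^{2} v^2 dv = (2^3 - (-1)^3)/3
  = 3.
Product: (2) * (3) = 6.

6


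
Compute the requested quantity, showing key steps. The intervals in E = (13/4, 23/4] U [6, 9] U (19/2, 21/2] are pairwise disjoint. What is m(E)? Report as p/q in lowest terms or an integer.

For pairwise disjoint intervals, m(union_i I_i) = sum_i m(I_i),
and m is invariant under swapping open/closed endpoints (single points have measure 0).
So m(E) = sum_i (b_i - a_i).
  I_1 has length 23/4 - 13/4 = 5/2.
  I_2 has length 9 - 6 = 3.
  I_3 has length 21/2 - 19/2 = 1.
Summing:
  m(E) = 5/2 + 3 + 1 = 13/2.

13/2


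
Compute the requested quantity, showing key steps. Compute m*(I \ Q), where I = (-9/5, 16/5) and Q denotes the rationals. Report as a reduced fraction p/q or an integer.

The interval I = (-9/5, 16/5) has m(I) = 16/5 - (-9/5) = 5 (endpoints are measure-zero, so open/closed/half-open agree). Write I = (I cap Q) u (I \ Q). The rationals in I are countable, so m*(I cap Q) = 0 (cover each rational by intervals whose total length is arbitrarily small). By countable subadditivity m*(I) <= m*(I cap Q) + m*(I \ Q), hence m*(I \ Q) >= m(I) = 5. The reverse inequality m*(I \ Q) <= m*(I) = 5 is trivial since (I \ Q) is a subset of I. Therefore m*(I \ Q) = 5.

5


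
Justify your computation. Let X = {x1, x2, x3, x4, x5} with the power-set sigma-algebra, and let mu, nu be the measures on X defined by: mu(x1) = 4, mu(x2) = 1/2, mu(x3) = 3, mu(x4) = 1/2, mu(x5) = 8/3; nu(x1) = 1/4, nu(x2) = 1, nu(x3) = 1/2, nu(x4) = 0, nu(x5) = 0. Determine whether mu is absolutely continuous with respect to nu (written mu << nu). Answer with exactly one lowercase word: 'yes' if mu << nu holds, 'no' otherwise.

mu << nu means: every nu-null measurable set is also mu-null; equivalently, for every atom x, if nu({x}) = 0 then mu({x}) = 0.
Checking each atom:
  x1: nu = 1/4 > 0 -> no constraint.
  x2: nu = 1 > 0 -> no constraint.
  x3: nu = 1/2 > 0 -> no constraint.
  x4: nu = 0, mu = 1/2 > 0 -> violates mu << nu.
  x5: nu = 0, mu = 8/3 > 0 -> violates mu << nu.
The atom(s) x4, x5 violate the condition (nu = 0 but mu > 0). Therefore mu is NOT absolutely continuous w.r.t. nu.

no


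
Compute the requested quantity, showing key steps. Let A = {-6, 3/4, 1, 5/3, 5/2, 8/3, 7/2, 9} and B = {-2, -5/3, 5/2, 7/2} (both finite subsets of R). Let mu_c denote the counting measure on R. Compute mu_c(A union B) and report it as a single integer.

Counting measure on a finite set equals cardinality. By inclusion-exclusion, |A union B| = |A| + |B| - |A cap B|.
|A| = 8, |B| = 4, |A cap B| = 2.
So mu_c(A union B) = 8 + 4 - 2 = 10.

10


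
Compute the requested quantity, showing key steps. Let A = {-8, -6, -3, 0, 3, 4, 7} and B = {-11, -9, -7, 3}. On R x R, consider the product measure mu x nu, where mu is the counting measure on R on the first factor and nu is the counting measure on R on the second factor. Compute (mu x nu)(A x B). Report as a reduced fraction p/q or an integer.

For a measurable rectangle A x B, the product measure satisfies
  (mu x nu)(A x B) = mu(A) * nu(B).
  mu(A) = 7.
  nu(B) = 4.
  (mu x nu)(A x B) = 7 * 4 = 28.

28


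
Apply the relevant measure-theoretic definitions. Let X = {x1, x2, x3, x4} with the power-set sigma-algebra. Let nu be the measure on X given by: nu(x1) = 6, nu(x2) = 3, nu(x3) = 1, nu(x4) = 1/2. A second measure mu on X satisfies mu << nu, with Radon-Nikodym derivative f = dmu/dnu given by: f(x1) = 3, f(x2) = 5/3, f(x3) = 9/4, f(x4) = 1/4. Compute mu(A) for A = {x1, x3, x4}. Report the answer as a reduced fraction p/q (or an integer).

By the defining property of the Radon-Nikodym derivative, for every measurable set A,
  mu(A) = integral_A f dnu.
Since nu is a discrete measure concentrated on the atoms of X, the integral over A reduces to the sum
  mu(A) = sum_{x in A} f(x) * nu({x}).
Computing each term:
  x1: f(x1) * nu(x1) = 3 * 6 = 18.
  x3: f(x3) * nu(x3) = 9/4 * 1 = 9/4.
  x4: f(x4) * nu(x4) = 1/4 * 1/2 = 1/8.
Summing: mu(A) = 18 + 9/4 + 1/8 = 163/8.

163/8


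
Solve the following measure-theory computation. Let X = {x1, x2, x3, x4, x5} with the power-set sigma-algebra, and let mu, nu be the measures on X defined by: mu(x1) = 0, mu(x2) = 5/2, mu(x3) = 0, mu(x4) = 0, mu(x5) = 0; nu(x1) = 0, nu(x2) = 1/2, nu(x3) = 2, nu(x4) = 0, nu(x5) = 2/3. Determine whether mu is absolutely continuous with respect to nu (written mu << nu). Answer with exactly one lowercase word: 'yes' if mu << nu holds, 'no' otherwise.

mu << nu means: every nu-null measurable set is also mu-null; equivalently, for every atom x, if nu({x}) = 0 then mu({x}) = 0.
Checking each atom:
  x1: nu = 0, mu = 0 -> consistent with mu << nu.
  x2: nu = 1/2 > 0 -> no constraint.
  x3: nu = 2 > 0 -> no constraint.
  x4: nu = 0, mu = 0 -> consistent with mu << nu.
  x5: nu = 2/3 > 0 -> no constraint.
No atom violates the condition. Therefore mu << nu.

yes


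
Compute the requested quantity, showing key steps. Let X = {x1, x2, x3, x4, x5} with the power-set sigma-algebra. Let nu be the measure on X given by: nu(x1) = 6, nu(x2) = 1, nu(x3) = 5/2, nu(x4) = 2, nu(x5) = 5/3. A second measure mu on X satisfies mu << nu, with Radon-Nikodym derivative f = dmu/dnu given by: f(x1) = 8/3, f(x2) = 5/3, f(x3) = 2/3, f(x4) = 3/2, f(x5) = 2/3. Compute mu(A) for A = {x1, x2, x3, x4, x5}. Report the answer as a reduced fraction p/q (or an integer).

By the defining property of the Radon-Nikodym derivative, for every measurable set A,
  mu(A) = integral_A f dnu.
Since nu is a discrete measure concentrated on the atoms of X, the integral over A reduces to the sum
  mu(A) = sum_{x in A} f(x) * nu({x}).
Computing each term:
  x1: f(x1) * nu(x1) = 8/3 * 6 = 16.
  x2: f(x2) * nu(x2) = 5/3 * 1 = 5/3.
  x3: f(x3) * nu(x3) = 2/3 * 5/2 = 5/3.
  x4: f(x4) * nu(x4) = 3/2 * 2 = 3.
  x5: f(x5) * nu(x5) = 2/3 * 5/3 = 10/9.
Summing: mu(A) = 16 + 5/3 + 5/3 + 3 + 10/9 = 211/9.

211/9


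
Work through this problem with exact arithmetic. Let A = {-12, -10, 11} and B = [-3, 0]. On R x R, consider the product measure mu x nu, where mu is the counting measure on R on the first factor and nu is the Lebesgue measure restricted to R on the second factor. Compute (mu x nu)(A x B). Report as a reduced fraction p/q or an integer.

For a measurable rectangle A x B, the product measure satisfies
  (mu x nu)(A x B) = mu(A) * nu(B).
  mu(A) = 3.
  nu(B) = 3.
  (mu x nu)(A x B) = 3 * 3 = 9.

9


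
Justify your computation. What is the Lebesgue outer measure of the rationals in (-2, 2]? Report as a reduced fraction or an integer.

E = Q cap (-2, 2] is a subset of Q, which is countable. Enumerate Q = {q_1, q_2, ...}; for any eps > 0, cover q_k by the open interval (q_k - eps/2^(k+1), q_k + eps/2^(k+1)), of length eps/2^k. The total cover length is sum_{k>=1} eps/2^k = eps. Hence m*(E) <= m*(Q) <= eps for every eps > 0, and since outer measure is non-negative, m*(E) = 0.

0


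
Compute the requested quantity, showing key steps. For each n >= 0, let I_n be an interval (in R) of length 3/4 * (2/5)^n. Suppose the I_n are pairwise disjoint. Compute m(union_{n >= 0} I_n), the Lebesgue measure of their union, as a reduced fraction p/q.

By countable additivity of the Lebesgue measure on pairwise disjoint measurable sets,
  m(union_{n >= 0} I_n) = sum_{n >= 0} m(I_n) = sum_{n >= 0} a * r^n,
  with a = 3/4 and r = 2/5.
Since 0 < r = 2/5 < 1, the geometric series converges:
  sum_{n >= 0} a * r^n = a / (1 - r).
  = 3/4 / (1 - 2/5)
  = 3/4 / (3/5)
  = 5/4.

5/4


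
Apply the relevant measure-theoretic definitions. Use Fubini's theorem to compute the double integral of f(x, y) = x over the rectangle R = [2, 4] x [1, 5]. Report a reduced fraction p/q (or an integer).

f(x, y) is a tensor product of a function of x and a function of y, and both factors are bounded continuous (hence Lebesgue integrable) on the rectangle, so Fubini's theorem applies:
  integral_R f d(m x m) = (integral_a1^b1 x dx) * (integral_a2^b2 1 dy).
Inner integral in x: integral_{2}^{4} x dx = (4^2 - 2^2)/2
  = 6.
Inner integral in y: integral_{1}^{5} 1 dy = (5^1 - 1^1)/1
  = 4.
Product: (6) * (4) = 24.

24


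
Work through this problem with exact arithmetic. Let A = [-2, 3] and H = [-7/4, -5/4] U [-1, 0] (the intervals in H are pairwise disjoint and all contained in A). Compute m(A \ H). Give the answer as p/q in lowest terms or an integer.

The ambient interval has length m(A) = 3 - (-2) = 5.
Since the holes are disjoint and sit inside A, by finite additivity
  m(H) = sum_i (b_i - a_i), and m(A \ H) = m(A) - m(H).
Computing the hole measures:
  m(H_1) = -5/4 - (-7/4) = 1/2.
  m(H_2) = 0 - (-1) = 1.
Summed: m(H) = 1/2 + 1 = 3/2.
So m(A \ H) = 5 - 3/2 = 7/2.

7/2


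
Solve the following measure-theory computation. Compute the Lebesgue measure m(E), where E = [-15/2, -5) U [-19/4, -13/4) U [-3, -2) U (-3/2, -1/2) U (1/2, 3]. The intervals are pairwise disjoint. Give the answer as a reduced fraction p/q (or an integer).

For pairwise disjoint intervals, m(union_i I_i) = sum_i m(I_i),
and m is invariant under swapping open/closed endpoints (single points have measure 0).
So m(E) = sum_i (b_i - a_i).
  I_1 has length -5 - (-15/2) = 5/2.
  I_2 has length -13/4 - (-19/4) = 3/2.
  I_3 has length -2 - (-3) = 1.
  I_4 has length -1/2 - (-3/2) = 1.
  I_5 has length 3 - 1/2 = 5/2.
Summing:
  m(E) = 5/2 + 3/2 + 1 + 1 + 5/2 = 17/2.

17/2


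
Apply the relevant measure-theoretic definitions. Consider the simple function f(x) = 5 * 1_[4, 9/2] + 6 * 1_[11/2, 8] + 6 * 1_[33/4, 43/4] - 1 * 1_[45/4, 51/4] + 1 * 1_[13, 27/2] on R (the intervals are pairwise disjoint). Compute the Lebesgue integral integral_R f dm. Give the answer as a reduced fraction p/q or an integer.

For a simple function f = sum_i c_i * 1_{A_i} with disjoint A_i,
  integral f dm = sum_i c_i * m(A_i).
Lengths of the A_i:
  m(A_1) = 9/2 - 4 = 1/2.
  m(A_2) = 8 - 11/2 = 5/2.
  m(A_3) = 43/4 - 33/4 = 5/2.
  m(A_4) = 51/4 - 45/4 = 3/2.
  m(A_5) = 27/2 - 13 = 1/2.
Contributions c_i * m(A_i):
  (5) * (1/2) = 5/2.
  (6) * (5/2) = 15.
  (6) * (5/2) = 15.
  (-1) * (3/2) = -3/2.
  (1) * (1/2) = 1/2.
Total: 5/2 + 15 + 15 - 3/2 + 1/2 = 63/2.

63/2


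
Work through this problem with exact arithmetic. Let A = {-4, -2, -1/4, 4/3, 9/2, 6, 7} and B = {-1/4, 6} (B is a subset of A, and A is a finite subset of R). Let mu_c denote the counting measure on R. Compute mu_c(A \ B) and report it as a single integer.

Counting measure assigns mu_c(E) = |E| (number of elements) when E is finite. For B subset A, A \ B is the set of elements of A not in B, so |A \ B| = |A| - |B|.
|A| = 7, |B| = 2, so mu_c(A \ B) = 7 - 2 = 5.

5


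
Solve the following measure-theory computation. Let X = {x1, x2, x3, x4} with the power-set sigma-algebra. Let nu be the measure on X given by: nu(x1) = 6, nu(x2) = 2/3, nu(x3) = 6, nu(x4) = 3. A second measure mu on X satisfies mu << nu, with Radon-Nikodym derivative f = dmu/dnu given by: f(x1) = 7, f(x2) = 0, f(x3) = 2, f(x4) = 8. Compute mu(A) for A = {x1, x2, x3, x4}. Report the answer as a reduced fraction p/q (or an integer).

By the defining property of the Radon-Nikodym derivative, for every measurable set A,
  mu(A) = integral_A f dnu.
Since nu is a discrete measure concentrated on the atoms of X, the integral over A reduces to the sum
  mu(A) = sum_{x in A} f(x) * nu({x}).
Computing each term:
  x1: f(x1) * nu(x1) = 7 * 6 = 42.
  x2: f(x2) * nu(x2) = 0 * 2/3 = 0.
  x3: f(x3) * nu(x3) = 2 * 6 = 12.
  x4: f(x4) * nu(x4) = 8 * 3 = 24.
Summing: mu(A) = 42 + 0 + 12 + 24 = 78.

78


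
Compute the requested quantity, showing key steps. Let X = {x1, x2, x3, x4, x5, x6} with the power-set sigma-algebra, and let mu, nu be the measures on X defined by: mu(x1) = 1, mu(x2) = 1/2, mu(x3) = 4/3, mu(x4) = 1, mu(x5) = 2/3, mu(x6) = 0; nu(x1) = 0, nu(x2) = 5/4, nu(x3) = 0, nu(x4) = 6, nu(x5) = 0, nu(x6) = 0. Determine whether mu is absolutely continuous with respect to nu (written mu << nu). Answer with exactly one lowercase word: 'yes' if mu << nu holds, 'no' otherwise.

mu << nu means: every nu-null measurable set is also mu-null; equivalently, for every atom x, if nu({x}) = 0 then mu({x}) = 0.
Checking each atom:
  x1: nu = 0, mu = 1 > 0 -> violates mu << nu.
  x2: nu = 5/4 > 0 -> no constraint.
  x3: nu = 0, mu = 4/3 > 0 -> violates mu << nu.
  x4: nu = 6 > 0 -> no constraint.
  x5: nu = 0, mu = 2/3 > 0 -> violates mu << nu.
  x6: nu = 0, mu = 0 -> consistent with mu << nu.
The atom(s) x1, x3, x5 violate the condition (nu = 0 but mu > 0). Therefore mu is NOT absolutely continuous w.r.t. nu.

no


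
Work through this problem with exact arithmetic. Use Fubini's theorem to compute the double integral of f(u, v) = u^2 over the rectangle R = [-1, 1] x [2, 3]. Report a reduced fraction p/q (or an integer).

f(u, v) is a tensor product of a function of u and a function of v, and both factors are bounded continuous (hence Lebesgue integrable) on the rectangle, so Fubini's theorem applies:
  integral_R f d(m x m) = (integral_a1^b1 u^2 du) * (integral_a2^b2 1 dv).
Inner integral in u: integral_{-1}^{1} u^2 du = (1^3 - (-1)^3)/3
  = 2/3.
Inner integral in v: integral_{2}^{3} 1 dv = (3^1 - 2^1)/1
  = 1.
Product: (2/3) * (1) = 2/3.

2/3


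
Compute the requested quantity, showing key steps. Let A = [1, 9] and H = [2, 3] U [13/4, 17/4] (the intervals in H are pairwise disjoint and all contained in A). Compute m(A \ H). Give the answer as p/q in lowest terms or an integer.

The ambient interval has length m(A) = 9 - 1 = 8.
Since the holes are disjoint and sit inside A, by finite additivity
  m(H) = sum_i (b_i - a_i), and m(A \ H) = m(A) - m(H).
Computing the hole measures:
  m(H_1) = 3 - 2 = 1.
  m(H_2) = 17/4 - 13/4 = 1.
Summed: m(H) = 1 + 1 = 2.
So m(A \ H) = 8 - 2 = 6.

6


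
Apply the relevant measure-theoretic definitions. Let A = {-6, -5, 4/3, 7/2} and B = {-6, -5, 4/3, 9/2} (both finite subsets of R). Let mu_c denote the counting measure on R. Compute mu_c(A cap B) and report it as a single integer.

Counting measure on a finite set equals cardinality. mu_c(A cap B) = |A cap B| (elements appearing in both).
Enumerating the elements of A that also lie in B gives 3 element(s).
So mu_c(A cap B) = 3.

3


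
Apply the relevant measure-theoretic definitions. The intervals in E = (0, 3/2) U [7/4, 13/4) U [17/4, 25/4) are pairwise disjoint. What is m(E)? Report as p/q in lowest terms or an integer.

For pairwise disjoint intervals, m(union_i I_i) = sum_i m(I_i),
and m is invariant under swapping open/closed endpoints (single points have measure 0).
So m(E) = sum_i (b_i - a_i).
  I_1 has length 3/2 - 0 = 3/2.
  I_2 has length 13/4 - 7/4 = 3/2.
  I_3 has length 25/4 - 17/4 = 2.
Summing:
  m(E) = 3/2 + 3/2 + 2 = 5.

5


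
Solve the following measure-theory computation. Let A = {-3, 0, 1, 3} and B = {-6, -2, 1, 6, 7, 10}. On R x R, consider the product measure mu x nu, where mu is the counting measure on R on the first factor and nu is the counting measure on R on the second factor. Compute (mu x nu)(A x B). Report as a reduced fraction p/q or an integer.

For a measurable rectangle A x B, the product measure satisfies
  (mu x nu)(A x B) = mu(A) * nu(B).
  mu(A) = 4.
  nu(B) = 6.
  (mu x nu)(A x B) = 4 * 6 = 24.

24


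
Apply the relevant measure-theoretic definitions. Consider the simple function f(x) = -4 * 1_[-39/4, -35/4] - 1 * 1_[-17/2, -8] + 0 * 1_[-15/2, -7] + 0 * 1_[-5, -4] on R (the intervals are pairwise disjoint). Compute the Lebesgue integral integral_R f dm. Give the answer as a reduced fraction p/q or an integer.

For a simple function f = sum_i c_i * 1_{A_i} with disjoint A_i,
  integral f dm = sum_i c_i * m(A_i).
Lengths of the A_i:
  m(A_1) = -35/4 - (-39/4) = 1.
  m(A_2) = -8 - (-17/2) = 1/2.
  m(A_3) = -7 - (-15/2) = 1/2.
  m(A_4) = -4 - (-5) = 1.
Contributions c_i * m(A_i):
  (-4) * (1) = -4.
  (-1) * (1/2) = -1/2.
  (0) * (1/2) = 0.
  (0) * (1) = 0.
Total: -4 - 1/2 + 0 + 0 = -9/2.

-9/2


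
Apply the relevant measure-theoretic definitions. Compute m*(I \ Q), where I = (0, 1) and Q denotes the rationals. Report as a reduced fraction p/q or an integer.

The interval I = (0, 1) has m(I) = 1 - 0 = 1 (endpoints are measure-zero, so open/closed/half-open agree). Write I = (I cap Q) u (I \ Q). The rationals in I are countable, so m*(I cap Q) = 0 (cover each rational by intervals whose total length is arbitrarily small). By countable subadditivity m*(I) <= m*(I cap Q) + m*(I \ Q), hence m*(I \ Q) >= m(I) = 1. The reverse inequality m*(I \ Q) <= m*(I) = 1 is trivial since (I \ Q) is a subset of I. Therefore m*(I \ Q) = 1.

1


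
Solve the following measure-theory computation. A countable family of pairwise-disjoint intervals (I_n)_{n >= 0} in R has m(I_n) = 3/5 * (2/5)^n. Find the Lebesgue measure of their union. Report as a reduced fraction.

By countable additivity of the Lebesgue measure on pairwise disjoint measurable sets,
  m(union_{n >= 0} I_n) = sum_{n >= 0} m(I_n) = sum_{n >= 0} a * r^n,
  with a = 3/5 and r = 2/5.
Since 0 < r = 2/5 < 1, the geometric series converges:
  sum_{n >= 0} a * r^n = a / (1 - r).
  = 3/5 / (1 - 2/5)
  = 3/5 / (3/5)
  = 1.

1


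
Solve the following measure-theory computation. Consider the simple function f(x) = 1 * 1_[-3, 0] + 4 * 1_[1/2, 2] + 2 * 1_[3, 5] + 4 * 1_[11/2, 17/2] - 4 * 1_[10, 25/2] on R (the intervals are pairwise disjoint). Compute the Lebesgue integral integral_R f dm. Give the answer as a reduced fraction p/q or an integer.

For a simple function f = sum_i c_i * 1_{A_i} with disjoint A_i,
  integral f dm = sum_i c_i * m(A_i).
Lengths of the A_i:
  m(A_1) = 0 - (-3) = 3.
  m(A_2) = 2 - 1/2 = 3/2.
  m(A_3) = 5 - 3 = 2.
  m(A_4) = 17/2 - 11/2 = 3.
  m(A_5) = 25/2 - 10 = 5/2.
Contributions c_i * m(A_i):
  (1) * (3) = 3.
  (4) * (3/2) = 6.
  (2) * (2) = 4.
  (4) * (3) = 12.
  (-4) * (5/2) = -10.
Total: 3 + 6 + 4 + 12 - 10 = 15.

15


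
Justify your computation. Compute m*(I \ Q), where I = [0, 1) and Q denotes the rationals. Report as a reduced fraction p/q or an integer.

The interval I = [0, 1) has m(I) = 1 - 0 = 1 (endpoints are measure-zero, so open/closed/half-open agree). Write I = (I cap Q) u (I \ Q). The rationals in I are countable, so m*(I cap Q) = 0 (cover each rational by intervals whose total length is arbitrarily small). By countable subadditivity m*(I) <= m*(I cap Q) + m*(I \ Q), hence m*(I \ Q) >= m(I) = 1. The reverse inequality m*(I \ Q) <= m*(I) = 1 is trivial since (I \ Q) is a subset of I. Therefore m*(I \ Q) = 1.

1
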